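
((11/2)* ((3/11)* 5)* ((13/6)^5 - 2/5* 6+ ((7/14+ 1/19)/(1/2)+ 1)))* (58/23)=1016598103/1132704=897.50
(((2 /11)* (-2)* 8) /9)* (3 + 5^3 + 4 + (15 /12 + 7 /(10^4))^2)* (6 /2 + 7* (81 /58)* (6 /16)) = -14389210267 /50000000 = -287.78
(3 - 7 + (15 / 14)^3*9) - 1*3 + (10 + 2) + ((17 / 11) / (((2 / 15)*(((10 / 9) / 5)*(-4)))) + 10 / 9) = 4.14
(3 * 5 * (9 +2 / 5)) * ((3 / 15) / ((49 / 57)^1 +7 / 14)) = 16074 / 775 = 20.74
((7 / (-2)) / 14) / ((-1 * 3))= 1 / 12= 0.08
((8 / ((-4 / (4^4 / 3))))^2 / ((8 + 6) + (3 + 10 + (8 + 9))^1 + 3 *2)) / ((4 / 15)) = 32768 / 15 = 2184.53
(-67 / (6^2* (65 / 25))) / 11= -335 / 5148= -0.07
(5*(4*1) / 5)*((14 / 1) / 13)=56 / 13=4.31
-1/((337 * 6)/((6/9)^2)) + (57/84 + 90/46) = 15439715/5859756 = 2.63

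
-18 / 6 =-3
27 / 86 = 0.31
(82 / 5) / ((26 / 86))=3526 / 65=54.25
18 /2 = 9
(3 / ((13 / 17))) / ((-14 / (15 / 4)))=-765 / 728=-1.05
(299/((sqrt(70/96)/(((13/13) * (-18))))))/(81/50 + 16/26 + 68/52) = -2798640 * sqrt(105)/16121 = -1778.89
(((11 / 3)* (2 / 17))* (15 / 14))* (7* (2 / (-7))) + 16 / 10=402 / 595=0.68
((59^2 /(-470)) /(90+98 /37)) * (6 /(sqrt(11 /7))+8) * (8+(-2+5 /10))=-1674361 /402790 -5023083 * sqrt(77) /17722760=-6.64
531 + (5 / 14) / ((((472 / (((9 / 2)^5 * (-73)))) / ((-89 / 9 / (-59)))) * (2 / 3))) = 12610007793 / 24951808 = 505.37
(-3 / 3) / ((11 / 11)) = -1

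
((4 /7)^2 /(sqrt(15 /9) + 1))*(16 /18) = -64 /147 + 64*sqrt(15) /441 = 0.13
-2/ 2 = -1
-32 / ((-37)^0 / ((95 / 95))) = -32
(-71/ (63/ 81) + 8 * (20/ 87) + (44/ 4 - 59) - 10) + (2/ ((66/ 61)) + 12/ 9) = -966430/ 6699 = -144.26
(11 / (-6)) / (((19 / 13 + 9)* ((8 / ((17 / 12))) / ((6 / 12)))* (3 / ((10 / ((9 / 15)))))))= -3575 / 41472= -0.09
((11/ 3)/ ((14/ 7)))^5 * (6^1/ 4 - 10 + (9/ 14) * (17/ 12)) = -68446675/ 435456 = -157.18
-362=-362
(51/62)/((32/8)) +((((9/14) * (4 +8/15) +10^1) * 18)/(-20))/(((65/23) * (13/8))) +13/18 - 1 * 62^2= -1269268198267/330057000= -3845.60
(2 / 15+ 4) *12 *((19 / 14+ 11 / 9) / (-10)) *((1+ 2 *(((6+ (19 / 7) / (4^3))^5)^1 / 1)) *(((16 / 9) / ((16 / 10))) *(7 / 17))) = -97638709963014935455 / 1035410985713664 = -94299.47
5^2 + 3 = 28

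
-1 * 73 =-73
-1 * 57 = -57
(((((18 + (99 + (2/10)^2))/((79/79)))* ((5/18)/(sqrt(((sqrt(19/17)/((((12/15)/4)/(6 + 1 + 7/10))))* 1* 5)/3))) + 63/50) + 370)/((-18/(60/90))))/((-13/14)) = 14.97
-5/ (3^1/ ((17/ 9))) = -85/ 27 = -3.15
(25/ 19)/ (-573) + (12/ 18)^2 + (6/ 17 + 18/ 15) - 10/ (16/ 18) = -102773377/ 11104740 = -9.25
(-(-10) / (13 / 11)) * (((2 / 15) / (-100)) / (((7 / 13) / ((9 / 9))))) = -11 / 525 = -0.02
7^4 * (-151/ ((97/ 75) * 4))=-27191325/ 388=-70080.73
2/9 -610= -5488/9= -609.78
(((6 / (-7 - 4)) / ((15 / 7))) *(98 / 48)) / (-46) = 343 / 30360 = 0.01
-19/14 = -1.36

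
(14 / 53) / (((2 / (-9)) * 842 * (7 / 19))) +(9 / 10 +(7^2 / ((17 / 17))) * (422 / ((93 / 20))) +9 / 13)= 600018935134 / 134882085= 4448.47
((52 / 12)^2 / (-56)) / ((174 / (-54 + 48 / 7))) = 9295 / 102312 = 0.09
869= 869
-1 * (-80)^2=-6400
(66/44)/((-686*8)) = -0.00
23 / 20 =1.15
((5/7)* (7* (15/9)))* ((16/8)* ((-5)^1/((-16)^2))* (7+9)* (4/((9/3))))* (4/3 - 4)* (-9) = -500/3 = -166.67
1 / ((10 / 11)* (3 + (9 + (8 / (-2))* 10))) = -11 / 280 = -0.04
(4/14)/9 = 0.03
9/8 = 1.12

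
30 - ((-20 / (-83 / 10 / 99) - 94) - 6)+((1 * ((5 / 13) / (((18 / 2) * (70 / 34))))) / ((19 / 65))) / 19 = -204907375 / 1887669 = -108.55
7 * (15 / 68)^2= 1575 / 4624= 0.34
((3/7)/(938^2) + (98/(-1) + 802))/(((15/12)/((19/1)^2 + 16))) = 326924691119/1539727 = 212326.40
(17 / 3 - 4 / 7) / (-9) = -107 / 189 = -0.57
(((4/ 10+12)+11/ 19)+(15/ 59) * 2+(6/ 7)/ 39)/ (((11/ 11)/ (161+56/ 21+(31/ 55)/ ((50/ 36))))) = 245447818477/ 110735625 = 2216.52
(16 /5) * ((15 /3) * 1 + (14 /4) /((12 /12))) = 27.20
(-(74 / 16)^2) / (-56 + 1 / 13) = 17797 / 46528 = 0.38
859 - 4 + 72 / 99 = 9413 / 11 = 855.73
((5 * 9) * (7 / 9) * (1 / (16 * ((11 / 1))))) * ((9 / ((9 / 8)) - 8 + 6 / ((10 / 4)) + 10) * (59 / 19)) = 12803 / 1672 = 7.66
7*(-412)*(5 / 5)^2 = -2884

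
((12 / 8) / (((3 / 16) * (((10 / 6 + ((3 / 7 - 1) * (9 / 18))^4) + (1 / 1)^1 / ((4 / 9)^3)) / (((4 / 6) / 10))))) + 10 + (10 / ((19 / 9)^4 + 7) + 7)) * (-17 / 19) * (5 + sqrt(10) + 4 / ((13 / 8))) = -76195381587957127 / 655434416840060 - 785519397813991 * sqrt(10) / 50418032064620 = -165.52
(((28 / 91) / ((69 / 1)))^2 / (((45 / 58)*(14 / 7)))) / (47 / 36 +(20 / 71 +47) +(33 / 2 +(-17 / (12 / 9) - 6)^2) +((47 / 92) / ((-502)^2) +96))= 16604039552 / 664223025578040045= 0.00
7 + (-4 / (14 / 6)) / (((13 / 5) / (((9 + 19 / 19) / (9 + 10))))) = 11503 / 1729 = 6.65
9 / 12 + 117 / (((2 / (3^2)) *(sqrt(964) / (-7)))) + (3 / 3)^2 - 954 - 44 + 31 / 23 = -91531 / 92 - 7371 *sqrt(241) / 964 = -1113.60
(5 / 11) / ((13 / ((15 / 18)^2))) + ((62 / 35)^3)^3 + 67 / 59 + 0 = 4139412411033074691689 / 23938831565085937500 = 172.92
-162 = -162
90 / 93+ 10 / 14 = 365 / 217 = 1.68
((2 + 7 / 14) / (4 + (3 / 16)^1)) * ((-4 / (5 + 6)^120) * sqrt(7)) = -160 * sqrt(7) / 6211507610794614152560880635110987672600395900305501529239600127864214528623913786819643055578752369646402404183703824106898467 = -0.00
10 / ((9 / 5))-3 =2.56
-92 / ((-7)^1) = 92 / 7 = 13.14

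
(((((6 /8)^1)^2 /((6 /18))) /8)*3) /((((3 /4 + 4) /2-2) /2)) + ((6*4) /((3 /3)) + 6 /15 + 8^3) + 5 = 21791 /40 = 544.78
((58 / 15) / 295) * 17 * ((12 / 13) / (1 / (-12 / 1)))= -47328 / 19175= -2.47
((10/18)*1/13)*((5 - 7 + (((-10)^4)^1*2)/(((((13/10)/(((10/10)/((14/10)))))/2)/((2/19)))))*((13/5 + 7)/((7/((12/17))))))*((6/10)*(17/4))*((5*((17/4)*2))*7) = 1630589136/22477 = 72544.79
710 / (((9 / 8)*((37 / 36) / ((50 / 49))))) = 626.59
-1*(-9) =9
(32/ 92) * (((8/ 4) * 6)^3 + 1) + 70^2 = 126532/ 23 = 5501.39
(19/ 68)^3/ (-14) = -6859/ 4402048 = -0.00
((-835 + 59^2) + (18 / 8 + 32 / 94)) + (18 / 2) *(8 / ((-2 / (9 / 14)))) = 3455089 / 1316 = 2625.45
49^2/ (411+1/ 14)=33614/ 5755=5.84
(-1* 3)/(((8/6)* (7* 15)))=-0.02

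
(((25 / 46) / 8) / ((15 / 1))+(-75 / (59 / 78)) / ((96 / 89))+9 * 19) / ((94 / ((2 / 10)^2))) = 1287769 / 38267400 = 0.03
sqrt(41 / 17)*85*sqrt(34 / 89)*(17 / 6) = 1445*sqrt(7298) / 534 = 231.17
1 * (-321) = -321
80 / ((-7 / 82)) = -6560 / 7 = -937.14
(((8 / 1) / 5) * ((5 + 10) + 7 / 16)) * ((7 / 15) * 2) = 1729 / 75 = 23.05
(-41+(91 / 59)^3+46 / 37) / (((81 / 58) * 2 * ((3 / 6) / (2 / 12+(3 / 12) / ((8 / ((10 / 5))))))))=-43739745929 / 7386250356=-5.92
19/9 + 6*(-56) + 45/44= -332.87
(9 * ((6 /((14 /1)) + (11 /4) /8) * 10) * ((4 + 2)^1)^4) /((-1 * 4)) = -630585 /28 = -22520.89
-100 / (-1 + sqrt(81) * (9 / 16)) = -320 / 13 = -24.62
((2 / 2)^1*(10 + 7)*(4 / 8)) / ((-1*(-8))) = 17 / 16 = 1.06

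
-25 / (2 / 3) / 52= -0.72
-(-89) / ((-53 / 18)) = -30.23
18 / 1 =18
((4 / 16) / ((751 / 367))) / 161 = 367 / 483644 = 0.00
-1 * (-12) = 12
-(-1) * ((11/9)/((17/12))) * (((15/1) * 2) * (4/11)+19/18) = 4738/459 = 10.32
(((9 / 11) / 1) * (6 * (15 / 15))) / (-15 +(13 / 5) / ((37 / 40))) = -1998 / 4961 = -0.40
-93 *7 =-651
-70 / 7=-10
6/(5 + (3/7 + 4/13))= 91/87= 1.05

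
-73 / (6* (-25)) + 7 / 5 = 283 / 150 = 1.89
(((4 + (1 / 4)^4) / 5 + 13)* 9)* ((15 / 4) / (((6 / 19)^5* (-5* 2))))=-8748057767 / 589824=-14831.64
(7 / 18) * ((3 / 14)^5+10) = 5378483 / 1382976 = 3.89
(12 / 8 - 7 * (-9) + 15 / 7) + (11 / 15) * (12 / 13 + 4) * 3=70501 / 910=77.47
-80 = -80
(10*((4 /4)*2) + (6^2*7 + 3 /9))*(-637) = -520429 /3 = -173476.33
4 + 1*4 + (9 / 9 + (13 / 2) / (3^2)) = 175 / 18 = 9.72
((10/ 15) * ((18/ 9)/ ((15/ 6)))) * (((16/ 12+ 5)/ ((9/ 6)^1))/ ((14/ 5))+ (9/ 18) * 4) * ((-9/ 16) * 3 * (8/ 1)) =-884/ 35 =-25.26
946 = 946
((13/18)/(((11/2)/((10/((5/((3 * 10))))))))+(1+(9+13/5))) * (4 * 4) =54064/165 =327.66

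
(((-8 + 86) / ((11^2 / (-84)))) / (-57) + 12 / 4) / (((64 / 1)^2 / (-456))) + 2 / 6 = -19777 / 185856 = -0.11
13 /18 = 0.72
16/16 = 1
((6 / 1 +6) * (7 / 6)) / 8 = 7 / 4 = 1.75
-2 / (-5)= 2 / 5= 0.40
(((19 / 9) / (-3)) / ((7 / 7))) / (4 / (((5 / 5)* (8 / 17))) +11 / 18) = -19 / 246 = -0.08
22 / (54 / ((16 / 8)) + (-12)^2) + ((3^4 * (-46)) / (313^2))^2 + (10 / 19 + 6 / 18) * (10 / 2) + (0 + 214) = 358494469224307 / 1641245168331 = 218.43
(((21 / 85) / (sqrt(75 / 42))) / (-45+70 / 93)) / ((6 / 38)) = -12369*sqrt(14) / 1748875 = -0.03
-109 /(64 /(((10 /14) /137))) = -545 /61376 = -0.01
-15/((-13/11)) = 165/13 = 12.69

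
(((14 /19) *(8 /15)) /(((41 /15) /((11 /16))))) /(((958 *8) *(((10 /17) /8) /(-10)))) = -1309 /746282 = -0.00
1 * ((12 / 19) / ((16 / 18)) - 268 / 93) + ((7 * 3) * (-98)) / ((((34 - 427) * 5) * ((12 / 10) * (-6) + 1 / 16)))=-612737257 / 264346734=-2.32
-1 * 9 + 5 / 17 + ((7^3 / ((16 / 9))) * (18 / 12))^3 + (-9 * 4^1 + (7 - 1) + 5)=13502742015813 / 557056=24239469.67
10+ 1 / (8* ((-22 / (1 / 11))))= 19359 / 1936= 10.00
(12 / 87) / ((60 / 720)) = 48 / 29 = 1.66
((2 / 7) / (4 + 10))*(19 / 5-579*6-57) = -17636 / 245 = -71.98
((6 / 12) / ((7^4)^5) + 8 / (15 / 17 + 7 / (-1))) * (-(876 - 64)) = 157350349138890865218 / 148185637409850859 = 1061.85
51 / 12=17 / 4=4.25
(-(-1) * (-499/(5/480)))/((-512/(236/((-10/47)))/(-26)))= 53965353/20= 2698267.65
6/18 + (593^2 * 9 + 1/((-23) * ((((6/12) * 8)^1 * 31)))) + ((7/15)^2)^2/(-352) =40211397929113087/12705660000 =3164841.33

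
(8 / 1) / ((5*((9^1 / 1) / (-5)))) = -8 / 9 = -0.89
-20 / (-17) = 20 / 17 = 1.18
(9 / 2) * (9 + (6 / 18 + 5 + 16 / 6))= 153 / 2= 76.50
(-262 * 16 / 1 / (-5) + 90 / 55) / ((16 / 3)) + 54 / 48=34899 / 220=158.63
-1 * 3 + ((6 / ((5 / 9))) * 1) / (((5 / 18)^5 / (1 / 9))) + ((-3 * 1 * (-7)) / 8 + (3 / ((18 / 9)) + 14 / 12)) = 272957167 / 375000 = 727.89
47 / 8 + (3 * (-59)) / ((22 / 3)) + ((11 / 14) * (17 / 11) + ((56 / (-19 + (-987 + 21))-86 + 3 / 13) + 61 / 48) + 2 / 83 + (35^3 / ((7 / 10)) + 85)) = 240534937682821 / 3928164240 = 61233.42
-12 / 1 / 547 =-12 / 547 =-0.02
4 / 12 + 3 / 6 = 5 / 6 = 0.83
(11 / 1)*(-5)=-55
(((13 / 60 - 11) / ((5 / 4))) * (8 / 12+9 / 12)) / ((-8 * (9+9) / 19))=208981 / 129600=1.61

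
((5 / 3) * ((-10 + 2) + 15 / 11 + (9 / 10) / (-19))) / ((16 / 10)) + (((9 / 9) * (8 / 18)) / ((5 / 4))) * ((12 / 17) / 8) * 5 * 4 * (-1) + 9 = 240523 / 170544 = 1.41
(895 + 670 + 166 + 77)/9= 1808/9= 200.89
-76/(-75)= 76/75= 1.01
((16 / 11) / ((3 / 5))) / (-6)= -40 / 99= -0.40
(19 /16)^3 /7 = 6859 /28672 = 0.24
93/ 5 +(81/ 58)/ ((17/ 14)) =48684/ 2465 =19.75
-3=-3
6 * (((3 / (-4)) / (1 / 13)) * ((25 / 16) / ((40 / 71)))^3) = -5234448375 / 4194304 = -1247.99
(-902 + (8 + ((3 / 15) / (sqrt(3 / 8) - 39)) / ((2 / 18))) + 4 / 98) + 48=-840485164 / 993475 - 6*sqrt(6) / 20275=-846.01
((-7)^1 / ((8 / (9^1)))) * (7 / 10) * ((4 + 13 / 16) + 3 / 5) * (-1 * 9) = 1718577 / 6400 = 268.53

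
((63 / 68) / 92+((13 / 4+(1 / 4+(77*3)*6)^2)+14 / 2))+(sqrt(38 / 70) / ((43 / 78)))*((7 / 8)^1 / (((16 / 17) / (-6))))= 6011075481 / 3128 - 1989*sqrt(665) / 6880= 1921691.87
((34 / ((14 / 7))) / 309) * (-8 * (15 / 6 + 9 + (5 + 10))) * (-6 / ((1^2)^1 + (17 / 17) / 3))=5406 / 103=52.49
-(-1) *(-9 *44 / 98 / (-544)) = 99 / 13328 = 0.01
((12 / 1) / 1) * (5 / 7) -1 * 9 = -3 / 7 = -0.43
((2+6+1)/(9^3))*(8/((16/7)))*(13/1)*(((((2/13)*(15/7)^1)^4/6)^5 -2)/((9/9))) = -1516449130501735744921060870527242650801/1349806368908158366726902395744029172691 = -1.12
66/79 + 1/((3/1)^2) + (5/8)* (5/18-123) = -861787/11376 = -75.75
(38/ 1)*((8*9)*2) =5472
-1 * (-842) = 842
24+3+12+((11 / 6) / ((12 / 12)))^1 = 245 / 6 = 40.83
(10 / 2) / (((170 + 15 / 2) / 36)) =72 / 71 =1.01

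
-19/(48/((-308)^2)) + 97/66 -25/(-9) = -7434125/198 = -37546.09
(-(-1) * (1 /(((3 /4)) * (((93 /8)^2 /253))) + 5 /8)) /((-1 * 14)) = -647879 /2906064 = -0.22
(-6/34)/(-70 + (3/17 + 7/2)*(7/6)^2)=216/79555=0.00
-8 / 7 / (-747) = 8 / 5229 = 0.00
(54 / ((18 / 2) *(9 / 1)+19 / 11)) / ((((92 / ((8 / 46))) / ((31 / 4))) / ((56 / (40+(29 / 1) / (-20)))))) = 24552 / 1767389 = 0.01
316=316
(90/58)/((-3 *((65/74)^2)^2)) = -89959728/103533625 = -0.87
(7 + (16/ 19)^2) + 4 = 4227/ 361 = 11.71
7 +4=11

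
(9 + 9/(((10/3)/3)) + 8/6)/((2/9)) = 1659/20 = 82.95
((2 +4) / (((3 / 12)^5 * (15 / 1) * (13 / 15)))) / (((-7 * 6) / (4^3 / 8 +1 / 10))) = -41472 / 455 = -91.15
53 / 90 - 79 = -7057 / 90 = -78.41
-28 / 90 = -14 / 45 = -0.31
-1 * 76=-76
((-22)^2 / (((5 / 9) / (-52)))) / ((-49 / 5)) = 4622.69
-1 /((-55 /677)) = 677 /55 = 12.31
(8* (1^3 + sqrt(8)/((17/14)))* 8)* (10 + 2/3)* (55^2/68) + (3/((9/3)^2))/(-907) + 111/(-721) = 337609322272/11117099 + 43366400* sqrt(2)/867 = 101105.90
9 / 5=1.80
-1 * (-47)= 47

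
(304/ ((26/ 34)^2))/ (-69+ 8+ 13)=-5491/ 507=-10.83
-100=-100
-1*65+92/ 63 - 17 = -5074/ 63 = -80.54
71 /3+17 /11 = 832 /33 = 25.21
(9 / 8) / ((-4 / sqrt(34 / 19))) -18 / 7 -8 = -74 / 7 -9 * sqrt(646) / 608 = -10.95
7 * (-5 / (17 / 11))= -385 / 17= -22.65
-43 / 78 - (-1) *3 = 191 / 78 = 2.45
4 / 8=1 / 2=0.50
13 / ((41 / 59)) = 767 / 41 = 18.71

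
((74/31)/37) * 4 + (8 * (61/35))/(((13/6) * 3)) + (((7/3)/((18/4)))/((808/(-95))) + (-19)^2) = 55902857483/153857340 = 363.34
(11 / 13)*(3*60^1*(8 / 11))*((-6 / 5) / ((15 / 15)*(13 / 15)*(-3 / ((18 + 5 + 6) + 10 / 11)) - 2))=2842560 / 44629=63.69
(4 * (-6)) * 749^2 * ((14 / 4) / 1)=-47124084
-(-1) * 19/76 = 1/4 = 0.25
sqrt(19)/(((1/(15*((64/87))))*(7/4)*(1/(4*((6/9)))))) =10240*sqrt(19)/609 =73.29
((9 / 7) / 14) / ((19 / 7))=0.03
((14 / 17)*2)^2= 784 / 289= 2.71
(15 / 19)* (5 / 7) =75 / 133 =0.56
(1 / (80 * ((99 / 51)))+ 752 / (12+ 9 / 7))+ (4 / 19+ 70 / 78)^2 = 866323926349 / 14978929680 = 57.84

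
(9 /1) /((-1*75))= -3 /25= -0.12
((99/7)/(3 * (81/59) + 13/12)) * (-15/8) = -262845/51562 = -5.10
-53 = -53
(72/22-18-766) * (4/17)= -34352/187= -183.70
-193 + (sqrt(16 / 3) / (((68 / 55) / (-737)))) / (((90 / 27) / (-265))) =-193 + 2148355* sqrt(3) / 34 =109249.94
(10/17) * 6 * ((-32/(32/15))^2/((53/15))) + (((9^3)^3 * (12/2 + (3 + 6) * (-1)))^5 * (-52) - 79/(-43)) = 4272831715462783456436098372948527482927913958136731/38743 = 110286547646356334213563700000000000000000000000.00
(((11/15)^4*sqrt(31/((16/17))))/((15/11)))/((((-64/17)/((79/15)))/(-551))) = 119176612643*sqrt(527)/2916000000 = 938.23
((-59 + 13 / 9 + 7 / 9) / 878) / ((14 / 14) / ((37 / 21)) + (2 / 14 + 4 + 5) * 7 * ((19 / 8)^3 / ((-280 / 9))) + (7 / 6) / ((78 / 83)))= 275285920 / 109614568061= 0.00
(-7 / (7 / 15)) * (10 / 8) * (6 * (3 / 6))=-56.25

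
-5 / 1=-5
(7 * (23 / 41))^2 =25921 / 1681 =15.42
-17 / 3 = -5.67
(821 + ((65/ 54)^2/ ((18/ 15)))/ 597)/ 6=8575458077/ 62670672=136.83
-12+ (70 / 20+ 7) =-3 / 2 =-1.50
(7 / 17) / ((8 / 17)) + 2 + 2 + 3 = 63 / 8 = 7.88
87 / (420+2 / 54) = 0.21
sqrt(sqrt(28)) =sqrt(2) * 7^(1 / 4) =2.30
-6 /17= -0.35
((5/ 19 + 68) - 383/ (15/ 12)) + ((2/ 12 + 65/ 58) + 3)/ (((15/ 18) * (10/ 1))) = -3273248/ 13775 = -237.62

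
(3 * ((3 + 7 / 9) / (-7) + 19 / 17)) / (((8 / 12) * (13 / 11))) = 2.20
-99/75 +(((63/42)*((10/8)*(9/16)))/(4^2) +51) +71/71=2598191/51200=50.75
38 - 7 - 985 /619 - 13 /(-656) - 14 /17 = 197462911 /6903088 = 28.61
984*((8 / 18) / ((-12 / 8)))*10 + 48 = -25808 / 9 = -2867.56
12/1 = 12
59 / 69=0.86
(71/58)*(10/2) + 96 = 5923/58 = 102.12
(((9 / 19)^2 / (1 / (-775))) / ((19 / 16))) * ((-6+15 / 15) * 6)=30132000 / 6859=4393.06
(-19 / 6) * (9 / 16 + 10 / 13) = -5263 / 1248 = -4.22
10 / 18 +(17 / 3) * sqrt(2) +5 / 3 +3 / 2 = 67 / 18 +17 * sqrt(2) / 3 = 11.74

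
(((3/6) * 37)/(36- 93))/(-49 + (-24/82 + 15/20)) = 3034/453777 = 0.01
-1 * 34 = -34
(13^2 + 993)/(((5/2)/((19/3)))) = 44156/15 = 2943.73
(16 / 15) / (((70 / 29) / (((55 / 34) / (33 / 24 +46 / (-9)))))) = -30624 / 160055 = -0.19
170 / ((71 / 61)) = 10370 / 71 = 146.06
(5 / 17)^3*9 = 1125 / 4913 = 0.23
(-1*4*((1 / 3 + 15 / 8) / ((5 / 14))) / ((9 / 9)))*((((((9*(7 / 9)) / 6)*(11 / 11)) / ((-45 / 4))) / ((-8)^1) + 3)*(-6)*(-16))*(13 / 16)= -7847021 / 1350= -5812.61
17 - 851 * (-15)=12782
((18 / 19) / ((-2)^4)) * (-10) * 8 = -90 / 19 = -4.74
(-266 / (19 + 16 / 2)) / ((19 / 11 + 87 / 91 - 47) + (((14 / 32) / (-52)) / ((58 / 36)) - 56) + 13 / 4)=247094848 / 2434665897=0.10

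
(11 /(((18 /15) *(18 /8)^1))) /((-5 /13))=-286 /27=-10.59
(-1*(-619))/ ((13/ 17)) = 10523/ 13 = 809.46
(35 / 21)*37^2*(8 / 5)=10952 / 3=3650.67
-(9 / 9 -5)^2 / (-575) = 16 / 575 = 0.03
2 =2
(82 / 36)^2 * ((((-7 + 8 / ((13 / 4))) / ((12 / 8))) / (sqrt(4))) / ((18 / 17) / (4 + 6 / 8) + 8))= -32034817 / 33561216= -0.95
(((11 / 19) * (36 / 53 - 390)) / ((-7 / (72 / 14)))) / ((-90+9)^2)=15928 / 631071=0.03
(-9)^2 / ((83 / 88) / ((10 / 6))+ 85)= 35640 / 37649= 0.95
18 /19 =0.95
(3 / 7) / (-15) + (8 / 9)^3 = 17191 / 25515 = 0.67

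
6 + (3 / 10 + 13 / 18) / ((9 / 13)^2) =29644 / 3645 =8.13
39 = 39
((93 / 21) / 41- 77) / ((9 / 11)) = -93.98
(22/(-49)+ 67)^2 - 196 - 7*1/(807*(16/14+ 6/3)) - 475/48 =480056725361/113672944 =4223.14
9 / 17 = 0.53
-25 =-25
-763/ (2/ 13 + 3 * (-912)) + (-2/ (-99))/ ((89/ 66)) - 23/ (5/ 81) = -17677322101/ 47480610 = -372.31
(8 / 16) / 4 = 1 / 8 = 0.12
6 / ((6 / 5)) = 5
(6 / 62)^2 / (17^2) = 9 / 277729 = 0.00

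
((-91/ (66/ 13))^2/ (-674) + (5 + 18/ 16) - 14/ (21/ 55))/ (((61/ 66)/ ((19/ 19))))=-22767028/ 678381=-33.56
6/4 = 3/2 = 1.50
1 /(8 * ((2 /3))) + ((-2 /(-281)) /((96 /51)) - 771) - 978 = -1748.81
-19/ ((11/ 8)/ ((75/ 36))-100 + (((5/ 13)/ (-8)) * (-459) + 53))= 49400/ 63109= 0.78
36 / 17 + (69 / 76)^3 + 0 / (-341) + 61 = 476605901 / 7462592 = 63.87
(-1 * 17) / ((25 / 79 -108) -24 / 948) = 1343 / 8509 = 0.16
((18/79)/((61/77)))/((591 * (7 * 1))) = 66/949343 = 0.00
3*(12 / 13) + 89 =1193 / 13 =91.77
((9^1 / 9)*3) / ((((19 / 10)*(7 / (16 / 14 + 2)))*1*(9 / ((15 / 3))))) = 1100 / 2793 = 0.39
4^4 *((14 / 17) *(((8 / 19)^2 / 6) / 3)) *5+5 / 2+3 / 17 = 1442539 / 110466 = 13.06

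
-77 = -77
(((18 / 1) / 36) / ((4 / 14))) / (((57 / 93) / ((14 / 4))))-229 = -33289 / 152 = -219.01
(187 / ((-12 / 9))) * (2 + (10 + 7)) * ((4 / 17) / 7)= -627 / 7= -89.57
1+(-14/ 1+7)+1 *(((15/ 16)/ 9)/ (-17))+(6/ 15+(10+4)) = 34247/ 4080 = 8.39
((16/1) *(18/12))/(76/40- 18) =-240/161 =-1.49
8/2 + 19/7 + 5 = 82/7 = 11.71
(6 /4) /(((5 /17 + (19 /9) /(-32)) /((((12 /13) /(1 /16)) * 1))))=1410048 /14521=97.10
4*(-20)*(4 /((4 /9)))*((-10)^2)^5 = -7200000000000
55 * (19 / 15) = 209 / 3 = 69.67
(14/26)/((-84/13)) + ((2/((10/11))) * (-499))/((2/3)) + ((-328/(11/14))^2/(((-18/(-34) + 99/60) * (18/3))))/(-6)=-62424392081/16138980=-3867.93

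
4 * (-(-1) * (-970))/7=-554.29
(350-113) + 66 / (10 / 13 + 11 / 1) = 12373 / 51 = 242.61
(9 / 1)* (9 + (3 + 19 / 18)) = 235 / 2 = 117.50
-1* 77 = -77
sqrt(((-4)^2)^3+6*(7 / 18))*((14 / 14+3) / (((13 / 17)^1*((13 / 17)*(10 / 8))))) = 350.32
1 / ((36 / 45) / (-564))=-705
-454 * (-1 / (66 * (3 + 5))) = 0.86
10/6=5/3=1.67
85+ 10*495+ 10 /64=161125 /32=5035.16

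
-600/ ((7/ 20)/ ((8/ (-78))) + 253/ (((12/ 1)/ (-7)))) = 144000/ 36239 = 3.97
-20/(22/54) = -540/11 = -49.09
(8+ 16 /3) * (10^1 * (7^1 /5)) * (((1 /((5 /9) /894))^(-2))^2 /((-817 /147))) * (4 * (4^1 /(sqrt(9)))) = -17150000 /642012437410962291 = -0.00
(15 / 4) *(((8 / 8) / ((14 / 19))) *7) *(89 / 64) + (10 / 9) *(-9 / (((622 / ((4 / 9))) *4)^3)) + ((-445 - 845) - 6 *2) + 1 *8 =-13972021453772677 / 11227386060288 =-1244.46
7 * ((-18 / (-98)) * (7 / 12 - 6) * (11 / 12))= -715 / 112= -6.38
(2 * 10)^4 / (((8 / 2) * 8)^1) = 5000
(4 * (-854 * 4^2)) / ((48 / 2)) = -6832 / 3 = -2277.33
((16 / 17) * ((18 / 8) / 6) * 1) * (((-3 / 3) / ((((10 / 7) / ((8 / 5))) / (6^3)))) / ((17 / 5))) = -36288 / 1445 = -25.11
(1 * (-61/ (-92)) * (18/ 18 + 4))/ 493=305/ 45356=0.01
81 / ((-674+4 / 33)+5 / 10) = -5346 / 44443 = -0.12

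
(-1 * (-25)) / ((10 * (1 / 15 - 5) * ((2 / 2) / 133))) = -9975 / 148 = -67.40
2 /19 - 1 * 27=-511 /19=-26.89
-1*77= -77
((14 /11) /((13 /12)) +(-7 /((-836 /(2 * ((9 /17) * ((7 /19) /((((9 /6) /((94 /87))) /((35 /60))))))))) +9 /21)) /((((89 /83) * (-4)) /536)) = -9539044672561 /47566309791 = -200.54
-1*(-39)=39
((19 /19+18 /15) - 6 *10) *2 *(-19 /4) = 5491 /10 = 549.10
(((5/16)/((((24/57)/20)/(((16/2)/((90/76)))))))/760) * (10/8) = 95/576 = 0.16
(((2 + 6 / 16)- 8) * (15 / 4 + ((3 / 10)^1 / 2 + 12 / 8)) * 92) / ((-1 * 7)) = 5589 / 14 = 399.21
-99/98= -1.01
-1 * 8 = -8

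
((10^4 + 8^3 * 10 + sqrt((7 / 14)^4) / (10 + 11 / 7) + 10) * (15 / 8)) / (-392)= -72.37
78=78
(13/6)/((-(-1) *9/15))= 65/18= 3.61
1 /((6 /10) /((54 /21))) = 30 /7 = 4.29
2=2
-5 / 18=-0.28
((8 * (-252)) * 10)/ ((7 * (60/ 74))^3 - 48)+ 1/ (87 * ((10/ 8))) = -18507467924/ 123787515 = -149.51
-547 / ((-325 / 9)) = 4923 / 325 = 15.15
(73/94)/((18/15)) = 365/564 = 0.65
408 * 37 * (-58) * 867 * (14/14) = -759117456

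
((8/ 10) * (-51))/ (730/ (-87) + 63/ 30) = 35496/ 5473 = 6.49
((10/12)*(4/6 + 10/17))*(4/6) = 320/459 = 0.70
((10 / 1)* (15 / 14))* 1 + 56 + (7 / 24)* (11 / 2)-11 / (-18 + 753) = 803249 / 11760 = 68.30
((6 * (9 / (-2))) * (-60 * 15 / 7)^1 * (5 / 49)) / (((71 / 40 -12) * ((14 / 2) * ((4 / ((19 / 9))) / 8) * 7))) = -20520000 / 6874063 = -2.99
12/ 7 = 1.71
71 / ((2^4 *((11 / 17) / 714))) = 430899 / 88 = 4896.58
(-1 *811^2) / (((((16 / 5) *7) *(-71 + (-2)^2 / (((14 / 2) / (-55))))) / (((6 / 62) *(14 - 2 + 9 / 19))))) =779399385 / 2252336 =346.04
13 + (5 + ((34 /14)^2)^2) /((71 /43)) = 37.10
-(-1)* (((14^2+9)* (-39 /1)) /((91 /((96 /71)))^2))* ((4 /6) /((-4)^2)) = -236160 /3211117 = -0.07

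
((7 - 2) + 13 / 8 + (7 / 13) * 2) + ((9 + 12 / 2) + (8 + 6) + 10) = 4857 / 104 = 46.70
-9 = -9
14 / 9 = 1.56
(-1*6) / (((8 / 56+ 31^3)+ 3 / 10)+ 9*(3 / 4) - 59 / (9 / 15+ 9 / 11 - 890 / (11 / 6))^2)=-74416742820 / 369580739268481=-0.00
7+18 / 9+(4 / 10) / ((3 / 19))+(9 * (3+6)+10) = 1538 / 15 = 102.53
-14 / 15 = -0.93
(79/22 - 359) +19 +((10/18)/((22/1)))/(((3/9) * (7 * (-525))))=-8159603/24255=-336.41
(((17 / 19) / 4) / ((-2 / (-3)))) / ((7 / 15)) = 765 / 1064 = 0.72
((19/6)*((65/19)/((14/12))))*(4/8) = 65/14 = 4.64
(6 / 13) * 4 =24 / 13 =1.85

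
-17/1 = -17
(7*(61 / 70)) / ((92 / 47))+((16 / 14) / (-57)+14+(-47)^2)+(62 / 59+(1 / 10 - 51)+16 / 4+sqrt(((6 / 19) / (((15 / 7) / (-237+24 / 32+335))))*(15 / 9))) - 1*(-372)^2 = -2949862743221 / 21657720+sqrt(315210) / 114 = -136198.83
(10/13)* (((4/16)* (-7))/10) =-7/52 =-0.13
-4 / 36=-1 / 9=-0.11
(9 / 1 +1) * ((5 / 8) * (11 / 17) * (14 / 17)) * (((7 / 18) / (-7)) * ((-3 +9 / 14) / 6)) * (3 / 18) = 3025 / 249696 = 0.01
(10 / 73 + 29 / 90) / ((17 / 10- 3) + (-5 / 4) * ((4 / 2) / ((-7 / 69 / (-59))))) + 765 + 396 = 77701020763 / 66925962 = 1161.00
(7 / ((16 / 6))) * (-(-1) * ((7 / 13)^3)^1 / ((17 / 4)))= 7203 / 74698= 0.10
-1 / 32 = -0.03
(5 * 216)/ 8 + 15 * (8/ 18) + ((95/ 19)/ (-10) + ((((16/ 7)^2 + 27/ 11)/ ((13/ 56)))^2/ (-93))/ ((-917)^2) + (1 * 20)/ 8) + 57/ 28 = 45668460664532767/ 313436642226708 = 145.70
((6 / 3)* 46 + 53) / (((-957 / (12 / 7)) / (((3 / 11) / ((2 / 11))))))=-30 / 77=-0.39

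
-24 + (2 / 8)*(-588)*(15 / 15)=-171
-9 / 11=-0.82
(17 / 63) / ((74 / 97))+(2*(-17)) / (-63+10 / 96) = 12586715 / 14074578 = 0.89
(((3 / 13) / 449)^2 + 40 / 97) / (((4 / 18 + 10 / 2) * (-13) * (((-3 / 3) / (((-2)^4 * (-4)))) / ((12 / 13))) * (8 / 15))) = -17662194283680 / 26250385367999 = -0.67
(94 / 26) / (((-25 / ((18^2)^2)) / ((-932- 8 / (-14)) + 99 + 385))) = 15452887104 / 2275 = 6792477.85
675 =675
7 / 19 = 0.37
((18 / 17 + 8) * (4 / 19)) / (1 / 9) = 5544 / 323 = 17.16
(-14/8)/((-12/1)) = 7/48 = 0.15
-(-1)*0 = 0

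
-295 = -295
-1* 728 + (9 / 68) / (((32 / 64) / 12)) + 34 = -11744 / 17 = -690.82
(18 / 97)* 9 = 162 / 97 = 1.67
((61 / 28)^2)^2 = 13845841 / 614656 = 22.53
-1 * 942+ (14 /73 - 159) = -80359 /73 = -1100.81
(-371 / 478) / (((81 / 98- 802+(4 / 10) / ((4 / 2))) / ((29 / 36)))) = 2635955 / 3376872108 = 0.00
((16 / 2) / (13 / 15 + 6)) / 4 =30 / 103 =0.29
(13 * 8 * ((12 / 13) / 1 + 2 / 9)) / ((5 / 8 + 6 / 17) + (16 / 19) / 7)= 19390336 / 178785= 108.46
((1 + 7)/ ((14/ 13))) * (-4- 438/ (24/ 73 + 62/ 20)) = -17147104/ 17521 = -978.66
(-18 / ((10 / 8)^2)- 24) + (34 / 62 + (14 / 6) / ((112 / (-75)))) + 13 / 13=-440623 / 12400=-35.53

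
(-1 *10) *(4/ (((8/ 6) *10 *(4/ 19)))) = -57/ 4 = -14.25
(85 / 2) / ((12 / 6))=85 / 4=21.25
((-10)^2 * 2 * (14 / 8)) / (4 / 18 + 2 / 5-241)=-1.46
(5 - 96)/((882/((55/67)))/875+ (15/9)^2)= -22.72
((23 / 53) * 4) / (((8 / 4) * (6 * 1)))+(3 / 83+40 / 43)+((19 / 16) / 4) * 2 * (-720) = -483926749 / 1134942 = -426.39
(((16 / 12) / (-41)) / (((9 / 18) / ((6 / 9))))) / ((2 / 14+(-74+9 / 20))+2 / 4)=2240 / 3766383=0.00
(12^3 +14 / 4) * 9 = 31167 / 2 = 15583.50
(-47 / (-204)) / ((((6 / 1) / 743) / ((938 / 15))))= 16377949 / 9180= 1784.09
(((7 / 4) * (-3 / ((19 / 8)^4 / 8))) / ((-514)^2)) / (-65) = 43008 / 559492162385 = 0.00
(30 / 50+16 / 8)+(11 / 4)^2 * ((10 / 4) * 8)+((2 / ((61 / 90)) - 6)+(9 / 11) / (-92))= 11635859 / 77165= 150.79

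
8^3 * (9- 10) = -512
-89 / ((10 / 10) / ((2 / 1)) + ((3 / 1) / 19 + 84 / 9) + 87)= -10146 / 11057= -0.92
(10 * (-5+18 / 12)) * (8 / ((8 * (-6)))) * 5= 175 / 6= 29.17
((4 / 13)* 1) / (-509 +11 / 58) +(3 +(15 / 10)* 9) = 12659755 / 767286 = 16.50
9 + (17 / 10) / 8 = 737 / 80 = 9.21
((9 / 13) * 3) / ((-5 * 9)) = -0.05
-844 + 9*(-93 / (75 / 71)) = -40909 / 25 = -1636.36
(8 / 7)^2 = 64 / 49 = 1.31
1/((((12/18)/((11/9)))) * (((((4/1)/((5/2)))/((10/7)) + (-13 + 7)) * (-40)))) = 0.01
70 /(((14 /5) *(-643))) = -25 /643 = -0.04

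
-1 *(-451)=451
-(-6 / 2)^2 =-9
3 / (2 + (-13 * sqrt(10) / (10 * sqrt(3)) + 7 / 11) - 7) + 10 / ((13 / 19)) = 4719 * sqrt(30) / 48671 + 8629730 / 632723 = 14.17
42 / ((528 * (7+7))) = 1 / 176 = 0.01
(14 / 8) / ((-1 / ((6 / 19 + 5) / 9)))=-707 / 684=-1.03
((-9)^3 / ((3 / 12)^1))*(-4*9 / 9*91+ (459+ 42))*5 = -1997460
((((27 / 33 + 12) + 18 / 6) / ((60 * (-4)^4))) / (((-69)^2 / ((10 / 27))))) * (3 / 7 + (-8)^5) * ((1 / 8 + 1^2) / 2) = -6651817 / 4504743936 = -0.00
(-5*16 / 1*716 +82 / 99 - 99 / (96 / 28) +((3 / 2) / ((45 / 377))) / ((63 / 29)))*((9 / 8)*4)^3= -128661915051 / 24640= -5221668.63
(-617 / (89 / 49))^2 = 914034289 / 7921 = 115393.80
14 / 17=0.82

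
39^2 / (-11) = -1521 / 11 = -138.27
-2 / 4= -1 / 2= -0.50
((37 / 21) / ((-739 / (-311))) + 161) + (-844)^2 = 11057252450 / 15519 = 712497.74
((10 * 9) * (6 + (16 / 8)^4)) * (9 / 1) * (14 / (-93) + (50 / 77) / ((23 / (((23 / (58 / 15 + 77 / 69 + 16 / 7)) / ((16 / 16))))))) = -197804160 / 181381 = -1090.55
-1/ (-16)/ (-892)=-1/ 14272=-0.00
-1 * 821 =-821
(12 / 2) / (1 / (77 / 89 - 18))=-9150 / 89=-102.81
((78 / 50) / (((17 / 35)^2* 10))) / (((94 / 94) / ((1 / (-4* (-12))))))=637 / 46240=0.01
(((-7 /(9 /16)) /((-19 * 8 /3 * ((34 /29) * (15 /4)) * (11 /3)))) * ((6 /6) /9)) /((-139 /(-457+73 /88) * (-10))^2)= 36347385683 /199352377752000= 0.00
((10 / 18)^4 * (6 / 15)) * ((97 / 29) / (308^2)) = 12125 / 9024839208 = 0.00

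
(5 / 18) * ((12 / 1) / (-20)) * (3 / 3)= -1 / 6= -0.17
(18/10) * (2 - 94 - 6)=-882/5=-176.40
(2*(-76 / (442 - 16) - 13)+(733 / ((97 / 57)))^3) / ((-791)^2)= 15535167892335011 / 121631979081669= 127.72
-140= -140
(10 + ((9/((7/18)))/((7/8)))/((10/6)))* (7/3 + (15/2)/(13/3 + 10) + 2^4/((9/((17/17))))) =11367203/94815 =119.89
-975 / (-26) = 75 / 2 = 37.50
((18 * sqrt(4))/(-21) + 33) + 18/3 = 261/7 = 37.29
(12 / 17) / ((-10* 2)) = -3 / 85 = -0.04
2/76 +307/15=11681/570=20.49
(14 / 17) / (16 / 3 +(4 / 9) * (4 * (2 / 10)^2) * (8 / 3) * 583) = 4725 / 664904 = 0.01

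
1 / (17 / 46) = 46 / 17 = 2.71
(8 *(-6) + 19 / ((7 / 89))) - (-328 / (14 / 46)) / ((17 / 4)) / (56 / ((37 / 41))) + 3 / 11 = 1813638 / 9163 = 197.93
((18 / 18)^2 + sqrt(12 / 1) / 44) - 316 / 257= -59 / 257 + sqrt(3) / 22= -0.15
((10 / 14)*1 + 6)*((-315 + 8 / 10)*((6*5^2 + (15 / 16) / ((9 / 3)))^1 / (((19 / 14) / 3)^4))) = -986729831451 / 130321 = -7571533.61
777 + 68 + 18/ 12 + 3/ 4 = 3389/ 4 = 847.25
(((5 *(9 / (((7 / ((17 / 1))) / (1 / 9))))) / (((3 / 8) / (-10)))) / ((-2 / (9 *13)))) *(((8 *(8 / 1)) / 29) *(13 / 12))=9193600 / 203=45288.67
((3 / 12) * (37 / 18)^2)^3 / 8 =0.15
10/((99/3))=10/33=0.30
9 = 9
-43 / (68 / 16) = -172 / 17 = -10.12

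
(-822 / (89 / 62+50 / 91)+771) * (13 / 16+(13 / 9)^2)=5005206895 / 4837968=1034.57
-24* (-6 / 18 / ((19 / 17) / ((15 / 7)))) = 2040 / 133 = 15.34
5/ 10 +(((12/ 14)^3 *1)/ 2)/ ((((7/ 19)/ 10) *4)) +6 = 41473/ 4802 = 8.64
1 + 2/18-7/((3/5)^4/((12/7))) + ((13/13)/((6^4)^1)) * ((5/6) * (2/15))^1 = -1067039/11664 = -91.48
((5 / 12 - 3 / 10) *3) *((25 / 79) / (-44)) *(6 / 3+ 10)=-105 / 3476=-0.03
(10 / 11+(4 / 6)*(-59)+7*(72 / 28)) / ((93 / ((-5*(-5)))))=-16850 / 3069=-5.49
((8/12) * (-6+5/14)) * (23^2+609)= -4281.05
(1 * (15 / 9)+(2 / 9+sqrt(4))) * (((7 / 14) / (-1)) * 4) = -70 / 9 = -7.78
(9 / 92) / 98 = 9 / 9016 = 0.00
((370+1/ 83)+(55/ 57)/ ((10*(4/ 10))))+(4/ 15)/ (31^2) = 11222362999/ 30309940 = 370.25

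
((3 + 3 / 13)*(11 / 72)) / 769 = 77 / 119964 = 0.00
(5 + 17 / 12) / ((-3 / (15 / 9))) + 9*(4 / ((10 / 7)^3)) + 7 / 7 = 132073 / 13500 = 9.78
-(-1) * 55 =55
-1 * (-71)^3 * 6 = 2147466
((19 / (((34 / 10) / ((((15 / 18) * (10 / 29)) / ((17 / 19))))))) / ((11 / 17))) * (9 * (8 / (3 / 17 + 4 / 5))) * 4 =21660000 / 26477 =818.07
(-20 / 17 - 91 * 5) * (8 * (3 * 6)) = -1116720 / 17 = -65689.41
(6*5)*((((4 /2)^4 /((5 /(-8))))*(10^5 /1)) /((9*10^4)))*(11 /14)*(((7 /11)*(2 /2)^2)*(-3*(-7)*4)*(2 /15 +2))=-229376 /3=-76458.67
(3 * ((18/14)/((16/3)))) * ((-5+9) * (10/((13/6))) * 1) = 1215/91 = 13.35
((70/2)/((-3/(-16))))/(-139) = -560/417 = -1.34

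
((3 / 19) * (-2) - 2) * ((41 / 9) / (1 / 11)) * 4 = -79376 / 171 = -464.19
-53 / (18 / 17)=-901 / 18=-50.06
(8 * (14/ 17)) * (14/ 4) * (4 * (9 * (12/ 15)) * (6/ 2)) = 169344/ 85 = 1992.28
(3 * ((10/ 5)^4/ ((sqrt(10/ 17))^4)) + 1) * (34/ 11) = 118762/ 275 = 431.86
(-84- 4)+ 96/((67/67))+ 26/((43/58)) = 1852/43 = 43.07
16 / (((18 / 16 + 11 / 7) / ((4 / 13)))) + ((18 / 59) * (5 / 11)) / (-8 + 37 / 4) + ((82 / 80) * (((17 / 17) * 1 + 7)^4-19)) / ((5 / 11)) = 2343007764949 / 254797400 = 9195.57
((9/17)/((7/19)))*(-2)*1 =-2.87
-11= -11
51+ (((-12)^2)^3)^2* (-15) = -133741506723789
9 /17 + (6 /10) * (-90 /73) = -0.21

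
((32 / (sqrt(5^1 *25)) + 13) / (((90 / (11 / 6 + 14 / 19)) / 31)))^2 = 4290046228 *sqrt(5) / 164480625 + 203034687829 / 1462050000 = 197.19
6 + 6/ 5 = 36/ 5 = 7.20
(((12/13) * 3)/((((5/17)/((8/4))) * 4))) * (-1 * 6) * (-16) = 29376/65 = 451.94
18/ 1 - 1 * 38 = -20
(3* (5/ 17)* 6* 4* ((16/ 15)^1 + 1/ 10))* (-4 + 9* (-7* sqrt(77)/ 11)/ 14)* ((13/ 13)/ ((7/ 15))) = -3600/ 17- 4050* sqrt(77)/ 187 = -401.81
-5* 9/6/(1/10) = -75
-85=-85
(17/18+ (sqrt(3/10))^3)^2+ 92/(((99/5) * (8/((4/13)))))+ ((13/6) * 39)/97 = 17 * sqrt(30)/300+ 2212069127/1123551000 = 2.28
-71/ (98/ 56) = -284/ 7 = -40.57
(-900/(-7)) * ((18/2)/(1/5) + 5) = 45000/7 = 6428.57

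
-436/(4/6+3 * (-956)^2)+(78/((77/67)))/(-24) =-325670405/115155964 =-2.83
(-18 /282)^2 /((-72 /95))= -95 /17672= -0.01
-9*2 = -18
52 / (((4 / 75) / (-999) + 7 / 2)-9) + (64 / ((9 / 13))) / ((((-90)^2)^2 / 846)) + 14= 15366454282754 / 3379665414375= 4.55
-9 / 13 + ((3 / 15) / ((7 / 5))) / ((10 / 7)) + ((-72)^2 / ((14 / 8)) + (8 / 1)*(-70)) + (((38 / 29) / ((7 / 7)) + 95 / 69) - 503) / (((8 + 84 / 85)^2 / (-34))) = 347056497292567 / 132857235420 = 2612.25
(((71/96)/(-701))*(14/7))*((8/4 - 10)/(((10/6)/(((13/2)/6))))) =923/84120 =0.01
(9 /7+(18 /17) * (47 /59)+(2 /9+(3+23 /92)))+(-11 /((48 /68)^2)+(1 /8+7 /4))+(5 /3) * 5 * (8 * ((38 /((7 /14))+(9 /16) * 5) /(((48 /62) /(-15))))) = -17156079593 /168504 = -101814.08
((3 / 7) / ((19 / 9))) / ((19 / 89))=2403 / 2527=0.95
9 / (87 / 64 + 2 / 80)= 2880 / 443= 6.50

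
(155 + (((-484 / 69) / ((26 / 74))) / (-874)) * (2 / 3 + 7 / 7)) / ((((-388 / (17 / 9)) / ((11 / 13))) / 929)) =-31673117425565 / 53384197932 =-593.31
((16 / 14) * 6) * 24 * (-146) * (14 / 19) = -336384 / 19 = -17704.42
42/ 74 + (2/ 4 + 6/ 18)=311/ 222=1.40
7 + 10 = 17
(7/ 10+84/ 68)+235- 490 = -43021/ 170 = -253.06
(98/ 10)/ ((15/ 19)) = 12.41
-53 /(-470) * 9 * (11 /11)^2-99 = -46053 /470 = -97.99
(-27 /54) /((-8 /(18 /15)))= 3 /40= 0.08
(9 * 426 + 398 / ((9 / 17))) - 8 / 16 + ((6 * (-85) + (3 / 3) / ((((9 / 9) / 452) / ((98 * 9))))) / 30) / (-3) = 14521 / 90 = 161.34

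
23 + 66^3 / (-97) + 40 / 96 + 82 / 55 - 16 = -189177097 / 64020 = -2954.97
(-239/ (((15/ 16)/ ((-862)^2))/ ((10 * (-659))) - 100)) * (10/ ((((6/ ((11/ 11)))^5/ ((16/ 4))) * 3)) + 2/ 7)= 5492928201993184/ 7996049848296909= 0.69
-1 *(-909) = 909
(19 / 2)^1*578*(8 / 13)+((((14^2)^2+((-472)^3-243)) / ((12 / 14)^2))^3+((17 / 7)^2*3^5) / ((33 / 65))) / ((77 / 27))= -1026972244159401002645112.00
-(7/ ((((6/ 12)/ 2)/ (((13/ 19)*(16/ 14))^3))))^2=-179.23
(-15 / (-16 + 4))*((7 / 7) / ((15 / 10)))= 5 / 6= 0.83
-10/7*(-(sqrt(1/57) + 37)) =10*sqrt(57)/399 + 370/7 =53.05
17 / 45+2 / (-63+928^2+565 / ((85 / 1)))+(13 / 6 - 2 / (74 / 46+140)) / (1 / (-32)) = -14698064346506 / 214558995105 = -68.50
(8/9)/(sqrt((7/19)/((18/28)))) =4 * sqrt(38)/21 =1.17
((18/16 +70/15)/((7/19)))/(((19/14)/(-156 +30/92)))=-1803.22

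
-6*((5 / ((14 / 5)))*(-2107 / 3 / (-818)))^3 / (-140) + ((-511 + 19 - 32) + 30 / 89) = -3672282739483673 / 7014753424512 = -523.51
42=42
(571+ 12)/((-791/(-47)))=27401/791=34.64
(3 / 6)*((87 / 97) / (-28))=-87 / 5432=-0.02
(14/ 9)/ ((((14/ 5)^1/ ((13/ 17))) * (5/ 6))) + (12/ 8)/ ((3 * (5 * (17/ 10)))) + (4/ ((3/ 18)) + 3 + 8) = 1814/ 51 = 35.57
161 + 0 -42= 119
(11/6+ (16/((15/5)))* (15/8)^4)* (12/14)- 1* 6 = 46657/896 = 52.07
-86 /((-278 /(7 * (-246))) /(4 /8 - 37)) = 2702679 /139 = 19443.73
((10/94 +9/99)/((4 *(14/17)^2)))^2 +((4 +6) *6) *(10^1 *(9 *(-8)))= -1774340288669079/41072696896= -43199.99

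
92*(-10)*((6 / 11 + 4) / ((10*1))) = -4600 / 11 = -418.18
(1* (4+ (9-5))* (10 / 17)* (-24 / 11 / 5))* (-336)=129024 / 187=689.97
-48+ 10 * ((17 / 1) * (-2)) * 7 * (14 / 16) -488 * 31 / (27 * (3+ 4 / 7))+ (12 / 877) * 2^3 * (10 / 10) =-2708017459 / 1183950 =-2287.27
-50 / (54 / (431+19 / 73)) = -29150 / 73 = -399.32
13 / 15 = 0.87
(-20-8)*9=-252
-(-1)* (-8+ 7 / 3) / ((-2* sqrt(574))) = 17* sqrt(574) / 3444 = 0.12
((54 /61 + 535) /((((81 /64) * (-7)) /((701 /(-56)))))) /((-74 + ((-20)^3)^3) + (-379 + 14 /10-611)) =-916599560 /619799041286325117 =-0.00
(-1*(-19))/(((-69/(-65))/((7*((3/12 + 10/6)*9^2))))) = 77805/4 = 19451.25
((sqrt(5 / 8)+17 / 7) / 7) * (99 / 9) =5.06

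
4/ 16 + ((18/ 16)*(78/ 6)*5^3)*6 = 10969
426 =426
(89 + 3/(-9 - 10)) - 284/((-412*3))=522941/5871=89.07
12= 12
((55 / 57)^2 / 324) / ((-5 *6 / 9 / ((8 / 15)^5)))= -495616 / 13322930625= -0.00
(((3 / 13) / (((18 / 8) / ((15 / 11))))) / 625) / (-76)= -1 / 339625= -0.00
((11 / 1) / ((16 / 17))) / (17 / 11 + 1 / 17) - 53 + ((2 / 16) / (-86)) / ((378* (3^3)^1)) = -16049841683 / 351086400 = -45.71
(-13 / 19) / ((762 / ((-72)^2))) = -11232 / 2413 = -4.65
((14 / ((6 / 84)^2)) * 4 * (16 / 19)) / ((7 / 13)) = 326144 / 19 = 17165.47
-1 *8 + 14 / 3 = -10 / 3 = -3.33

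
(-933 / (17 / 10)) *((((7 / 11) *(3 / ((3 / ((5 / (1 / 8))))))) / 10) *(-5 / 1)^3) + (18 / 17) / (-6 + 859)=174625.67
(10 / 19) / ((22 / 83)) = 415 / 209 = 1.99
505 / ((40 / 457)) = 46157 / 8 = 5769.62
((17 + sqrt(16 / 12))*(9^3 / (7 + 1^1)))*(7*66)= 56133*sqrt(3) / 2 + 2862783 / 4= 764308.35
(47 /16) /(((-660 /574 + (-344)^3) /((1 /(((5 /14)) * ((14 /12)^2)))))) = -17343 /116830769380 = -0.00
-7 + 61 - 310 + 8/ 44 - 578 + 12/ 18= -27494/ 33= -833.15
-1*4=-4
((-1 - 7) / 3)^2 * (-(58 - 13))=-320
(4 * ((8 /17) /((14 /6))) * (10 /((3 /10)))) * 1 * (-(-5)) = 16000 /119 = 134.45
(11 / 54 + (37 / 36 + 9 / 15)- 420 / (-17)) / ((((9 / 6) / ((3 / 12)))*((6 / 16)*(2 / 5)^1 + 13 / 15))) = 243613 / 55998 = 4.35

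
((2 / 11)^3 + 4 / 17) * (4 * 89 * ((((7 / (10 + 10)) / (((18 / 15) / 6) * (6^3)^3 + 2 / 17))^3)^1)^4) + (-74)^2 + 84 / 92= 8120589785345525045257216041943436652057309117313701999212749060543670016253027873463810437582465967419 / 1482694671410800086060189165308123768524939546223397391277959088287629578498040320138011235181395968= 5476.91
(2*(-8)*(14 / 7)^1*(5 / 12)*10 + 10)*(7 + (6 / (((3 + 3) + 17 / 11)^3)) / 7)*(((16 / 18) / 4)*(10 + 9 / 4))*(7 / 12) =-254051601685 / 185258988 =-1371.33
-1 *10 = -10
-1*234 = -234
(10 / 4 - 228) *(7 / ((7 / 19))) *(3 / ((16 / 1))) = -25707 / 32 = -803.34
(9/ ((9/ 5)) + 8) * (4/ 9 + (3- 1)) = 286/ 9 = 31.78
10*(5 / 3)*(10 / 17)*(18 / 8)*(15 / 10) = 33.09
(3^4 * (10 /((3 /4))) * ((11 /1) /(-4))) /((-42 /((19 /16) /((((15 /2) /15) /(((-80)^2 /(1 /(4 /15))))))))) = 2006400 /7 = 286628.57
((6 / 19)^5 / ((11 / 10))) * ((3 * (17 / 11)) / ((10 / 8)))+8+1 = 2699644419 / 299607979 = 9.01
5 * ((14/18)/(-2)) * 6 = -35/3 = -11.67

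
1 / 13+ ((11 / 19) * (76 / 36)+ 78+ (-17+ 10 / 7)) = 63.73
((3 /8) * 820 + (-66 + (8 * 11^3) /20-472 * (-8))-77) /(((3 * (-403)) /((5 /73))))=-44729 /176514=-0.25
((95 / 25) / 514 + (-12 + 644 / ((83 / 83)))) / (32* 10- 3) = 1624259 / 814690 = 1.99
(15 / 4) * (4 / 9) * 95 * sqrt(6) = 475 * sqrt(6) / 3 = 387.84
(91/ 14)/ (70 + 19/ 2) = 13/ 159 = 0.08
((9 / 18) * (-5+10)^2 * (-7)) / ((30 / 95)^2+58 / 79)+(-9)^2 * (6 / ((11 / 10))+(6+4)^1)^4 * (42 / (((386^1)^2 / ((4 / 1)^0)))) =2824099345014325 / 2358147921316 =1197.59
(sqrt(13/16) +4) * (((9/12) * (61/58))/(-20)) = -183/1160- 183 * sqrt(13)/18560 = -0.19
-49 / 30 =-1.63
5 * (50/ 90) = 25/ 9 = 2.78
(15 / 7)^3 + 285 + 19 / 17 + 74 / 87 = 150569743 / 507297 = 296.81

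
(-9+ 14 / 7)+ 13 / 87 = -596 / 87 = -6.85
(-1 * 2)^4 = 16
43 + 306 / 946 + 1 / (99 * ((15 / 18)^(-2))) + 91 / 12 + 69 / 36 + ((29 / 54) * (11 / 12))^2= 10541037545 / 198614592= 53.07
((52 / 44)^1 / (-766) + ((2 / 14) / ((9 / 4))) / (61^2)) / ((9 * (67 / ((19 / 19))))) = -3013795 / 1191074663394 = -0.00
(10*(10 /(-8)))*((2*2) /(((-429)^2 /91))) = -350 /14157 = -0.02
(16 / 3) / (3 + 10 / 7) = 112 / 93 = 1.20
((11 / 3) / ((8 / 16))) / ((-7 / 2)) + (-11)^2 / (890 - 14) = -12001 / 6132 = -1.96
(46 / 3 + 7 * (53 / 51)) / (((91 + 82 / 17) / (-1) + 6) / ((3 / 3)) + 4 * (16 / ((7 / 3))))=-8071 / 22275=-0.36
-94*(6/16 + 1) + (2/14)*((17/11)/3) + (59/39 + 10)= -471125/4004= -117.66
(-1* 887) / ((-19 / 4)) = 3548 / 19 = 186.74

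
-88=-88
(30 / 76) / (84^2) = 5 / 89376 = 0.00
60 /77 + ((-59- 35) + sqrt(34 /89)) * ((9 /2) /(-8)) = 33051 /616- 9 * sqrt(3026) /1424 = 53.31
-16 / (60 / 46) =-184 / 15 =-12.27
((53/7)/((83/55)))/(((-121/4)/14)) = -2120/913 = -2.32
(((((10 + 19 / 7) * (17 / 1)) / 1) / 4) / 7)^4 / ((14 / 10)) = 26201473552805 / 10330523392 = 2536.32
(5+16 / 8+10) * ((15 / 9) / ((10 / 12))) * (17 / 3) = 578 / 3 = 192.67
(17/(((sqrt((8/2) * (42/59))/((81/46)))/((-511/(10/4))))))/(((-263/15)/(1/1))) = 100521 * sqrt(2478)/24196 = 206.81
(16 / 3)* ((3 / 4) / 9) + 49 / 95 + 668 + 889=1332056 / 855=1557.96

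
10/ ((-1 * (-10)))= 1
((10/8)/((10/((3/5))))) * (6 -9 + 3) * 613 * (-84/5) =0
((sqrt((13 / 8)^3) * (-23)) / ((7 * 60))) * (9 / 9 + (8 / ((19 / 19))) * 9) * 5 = -21827 * sqrt(26) / 2688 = -41.40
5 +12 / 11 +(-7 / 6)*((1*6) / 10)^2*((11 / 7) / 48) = 53479 / 8800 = 6.08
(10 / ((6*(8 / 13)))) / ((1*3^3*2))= 65 / 1296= 0.05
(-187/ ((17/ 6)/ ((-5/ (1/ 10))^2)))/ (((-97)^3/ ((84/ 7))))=1980000/ 912673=2.17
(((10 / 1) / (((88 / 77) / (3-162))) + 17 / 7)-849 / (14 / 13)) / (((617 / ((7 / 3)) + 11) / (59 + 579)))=-19446559 / 3856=-5043.19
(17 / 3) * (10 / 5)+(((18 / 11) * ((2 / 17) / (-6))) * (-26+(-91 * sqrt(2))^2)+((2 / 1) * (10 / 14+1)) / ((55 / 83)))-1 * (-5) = -9995383 / 19635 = -509.06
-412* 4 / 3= -1648 / 3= -549.33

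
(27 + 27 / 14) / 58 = 405 / 812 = 0.50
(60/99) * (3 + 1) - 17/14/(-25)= 28561/11550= 2.47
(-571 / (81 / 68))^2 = 1507613584 / 6561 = 229784.12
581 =581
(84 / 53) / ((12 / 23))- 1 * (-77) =4242 / 53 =80.04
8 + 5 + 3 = 16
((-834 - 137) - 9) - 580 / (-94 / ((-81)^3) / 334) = -51475421320 / 47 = -1095221730.21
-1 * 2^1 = -2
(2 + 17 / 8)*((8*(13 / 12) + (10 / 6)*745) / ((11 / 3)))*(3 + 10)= 146289 / 8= 18286.12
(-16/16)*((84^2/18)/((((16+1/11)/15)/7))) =-150920/59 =-2557.97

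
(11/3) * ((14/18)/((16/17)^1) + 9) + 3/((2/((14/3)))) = 18589/432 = 43.03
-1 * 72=-72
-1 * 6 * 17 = -102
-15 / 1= -15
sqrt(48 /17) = 4 * sqrt(51) /17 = 1.68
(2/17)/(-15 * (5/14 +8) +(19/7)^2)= -196/196571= -0.00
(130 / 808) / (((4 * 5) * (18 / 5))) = 65 / 29088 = 0.00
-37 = -37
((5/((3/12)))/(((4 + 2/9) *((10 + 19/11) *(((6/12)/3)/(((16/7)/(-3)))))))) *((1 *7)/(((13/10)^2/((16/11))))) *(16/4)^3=-98304000/138073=-711.97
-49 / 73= -0.67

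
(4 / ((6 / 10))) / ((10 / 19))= 38 / 3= 12.67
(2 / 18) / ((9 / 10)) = 10 / 81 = 0.12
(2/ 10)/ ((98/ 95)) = 19/ 98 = 0.19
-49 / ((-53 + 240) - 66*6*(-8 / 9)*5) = -49 / 1947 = -0.03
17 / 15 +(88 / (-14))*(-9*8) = 47639 / 105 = 453.70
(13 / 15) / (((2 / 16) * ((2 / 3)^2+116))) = 39 / 655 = 0.06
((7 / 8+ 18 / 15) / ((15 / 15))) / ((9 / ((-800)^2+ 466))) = 26579339 / 180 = 147662.99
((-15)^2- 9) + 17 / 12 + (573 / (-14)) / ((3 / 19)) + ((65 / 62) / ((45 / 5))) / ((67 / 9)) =-7289617 / 174468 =-41.78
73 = 73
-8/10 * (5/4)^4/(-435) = 25/5568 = 0.00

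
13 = 13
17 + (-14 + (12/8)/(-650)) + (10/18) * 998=6522073/11700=557.44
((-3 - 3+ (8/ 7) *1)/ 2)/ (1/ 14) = -34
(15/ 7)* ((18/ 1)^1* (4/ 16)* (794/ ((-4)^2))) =53595/ 112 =478.53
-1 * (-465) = 465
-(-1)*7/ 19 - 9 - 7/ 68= -11285/ 1292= -8.73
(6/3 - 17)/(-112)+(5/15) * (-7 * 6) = -13.87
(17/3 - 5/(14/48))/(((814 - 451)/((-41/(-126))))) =-0.01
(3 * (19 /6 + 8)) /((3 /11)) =737 /6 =122.83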